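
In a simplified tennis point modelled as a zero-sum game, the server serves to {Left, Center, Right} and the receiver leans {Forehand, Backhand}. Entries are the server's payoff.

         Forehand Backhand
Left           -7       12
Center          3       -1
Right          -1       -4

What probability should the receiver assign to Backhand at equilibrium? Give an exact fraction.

10/23

Row minima: Left → -7, Center → -1, Right → -4; maximin = -1.
Column maxima: Forehand → 3, Backhand → 12; minimax = 3.
-1 ≠ 3, so there is no saddle point; optimal play is mixed.
Right is strictly dominated by Center, so the server never plays it.
On the remaining 2×2 (Left, Center vs Forehand, Backhand):
Let the server play Left with probability p. Expected payoff against Forehand: (-7)p + 3(1−p) = −10p + 3; against Backhand: 12p + (-1)(1−p) = 13p − 1.
Setting these equal: −10p + 3 = 13p − 1 ⇒ −23p = -4 ⇒ p = 4/23, and the value is (-10)·(4/23) + 3 = 29/23.
For the receiver: with q = P(Forehand), equating Left's and Center's payoffs gives −19q + 12 = 4q − 1 ⇒ q = 13/23.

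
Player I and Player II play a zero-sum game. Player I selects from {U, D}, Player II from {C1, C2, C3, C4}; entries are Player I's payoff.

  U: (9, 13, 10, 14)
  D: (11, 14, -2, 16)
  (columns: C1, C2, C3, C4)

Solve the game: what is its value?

Row minima: U → 9, D → -2; maximin = 9.
Column maxima: C1 → 11, C2 → 14, C3 → 10, C4 → 16; minimax = 10.
9 ≠ 10, so there is no saddle point; optimal play is mixed.
C2 is strictly dominated by C1 (it gives Player I strictly more in every row), so Player II never plays it.
C4 is strictly dominated by C1 (it gives Player I strictly more in every row), so Player II never plays it.
On the remaining 2×2 (U, D vs C1, C3):
Let Player I play U with probability p. Expected payoff against C1: 9p + 11(1−p) = −2p + 11; against C3: 10p + (-2)(1−p) = 12p − 2.
Setting these equal: −2p + 11 = 12p − 2 ⇒ −14p = -13 ⇒ p = 13/14, and the value is (-2)·(13/14) + 11 = 64/7.
For Player II: with q = P(C1), equating U's and D's payoffs gives −q + 10 = 13q − 2 ⇒ q = 6/7.

64/7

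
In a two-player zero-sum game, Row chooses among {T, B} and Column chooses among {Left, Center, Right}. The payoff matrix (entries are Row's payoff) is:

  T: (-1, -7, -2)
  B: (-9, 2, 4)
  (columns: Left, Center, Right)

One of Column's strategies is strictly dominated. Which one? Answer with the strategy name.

Right

Center holds Row's payoff strictly below Right in every row: -7 < -2, 2 < 4.
So Right is strictly dominated for Column.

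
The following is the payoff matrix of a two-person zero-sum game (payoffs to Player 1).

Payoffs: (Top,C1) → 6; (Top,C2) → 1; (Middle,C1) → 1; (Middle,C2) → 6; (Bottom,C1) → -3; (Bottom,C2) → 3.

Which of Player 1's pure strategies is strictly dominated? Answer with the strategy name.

Middle gives a strictly higher payoff than Bottom against every column: 1 > -3, 6 > 3.
So Bottom is strictly dominated and Player 1 never plays it.

Bottom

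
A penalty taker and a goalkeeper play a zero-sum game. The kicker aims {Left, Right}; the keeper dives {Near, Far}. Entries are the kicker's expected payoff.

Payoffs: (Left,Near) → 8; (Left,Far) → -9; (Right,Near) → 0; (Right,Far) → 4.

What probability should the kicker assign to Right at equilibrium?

17/21

Row minima: Left → -9, Right → 0; maximin = 0.
Column maxima: Near → 8, Far → 4; minimax = 4.
0 ≠ 4, so there is no saddle point; optimal play is mixed.
Let the kicker play Left with probability p. Expected payoff against Near: 8p + 0(1−p) = 8p; against Far: (-9)p + 4(1−p) = −13p + 4.
Setting these equal: 8p = −13p + 4 ⇒ 21p = 4 ⇒ p = 4/21, and the value is (8)·(4/21) = 32/21.
For the keeper: with q = P(Near), equating Left's and Right's payoffs gives 17q − 9 = −4q + 4 ⇒ q = 13/21.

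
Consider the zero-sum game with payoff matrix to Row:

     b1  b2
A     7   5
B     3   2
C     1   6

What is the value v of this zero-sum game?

Row minima: A → 5, B → 2, C → 1; maximin = 5.
Column maxima: b1 → 7, b2 → 6; minimax = 6.
5 ≠ 6, so there is no saddle point; optimal play is mixed.
B is strictly dominated by A, so Row never plays it.
On the remaining 2×2 (A, C vs b1, b2):
Let Row play A with probability p. Expected payoff against b1: 7p + 1(1−p) = 6p + 1; against b2: 5p + 6(1−p) = −p + 6.
Setting these equal: 6p + 1 = −p + 6 ⇒ 7p = 5 ⇒ p = 5/7, and the value is (6)·(5/7) + 1 = 37/7.
For Column: with q = P(b1), equating A's and C's payoffs gives 2q + 5 = −5q + 6 ⇒ q = 1/7.

37/7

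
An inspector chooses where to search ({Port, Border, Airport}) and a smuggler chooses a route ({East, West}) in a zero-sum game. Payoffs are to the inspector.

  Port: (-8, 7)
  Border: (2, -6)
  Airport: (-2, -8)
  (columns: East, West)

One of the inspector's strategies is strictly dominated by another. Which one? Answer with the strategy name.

Airport

Border gives a strictly higher payoff than Airport against every column: 2 > -2, -6 > -8.
So Airport is strictly dominated and the inspector never plays it.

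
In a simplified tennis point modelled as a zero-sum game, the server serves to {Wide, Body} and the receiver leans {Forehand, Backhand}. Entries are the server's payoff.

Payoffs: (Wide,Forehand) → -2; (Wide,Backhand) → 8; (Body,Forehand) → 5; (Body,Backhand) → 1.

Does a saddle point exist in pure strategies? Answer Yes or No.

No

Row minima: Wide → -2, Body → 1; maximin = 1.
Column maxima: Forehand → 5, Backhand → 8; minimax = 5.
1 ≠ 5, so no pure-strategy equilibrium exists.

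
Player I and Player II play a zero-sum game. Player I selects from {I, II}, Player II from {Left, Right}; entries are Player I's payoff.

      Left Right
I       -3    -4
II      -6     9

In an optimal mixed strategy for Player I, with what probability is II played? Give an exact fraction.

1/16

Row minima: I → -4, II → -6; maximin = -4.
Column maxima: Left → -3, Right → 9; minimax = -3.
-4 ≠ -3, so there is no saddle point; optimal play is mixed.
Let Player I play I with probability p. Expected payoff against Left: (-3)p + (-6)(1−p) = 3p − 6; against Right: (-4)p + 9(1−p) = −13p + 9.
Setting these equal: 3p − 6 = −13p + 9 ⇒ 16p = 15 ⇒ p = 15/16, and the value is (3)·(15/16) − 6 = -51/16.
For Player II: with q = P(Left), equating I's and II's payoffs gives q − 4 = −15q + 9 ⇒ q = 13/16.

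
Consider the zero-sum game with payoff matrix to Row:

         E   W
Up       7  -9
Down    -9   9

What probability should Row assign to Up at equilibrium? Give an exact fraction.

Row minima: Up → -9, Down → -9; maximin = -9.
Column maxima: E → 7, W → 9; minimax = 7.
-9 ≠ 7, so there is no saddle point; optimal play is mixed.
Let Row play Up with probability p. Expected payoff against E: 7p + (-9)(1−p) = 16p − 9; against W: (-9)p + 9(1−p) = −18p + 9.
Setting these equal: 16p − 9 = −18p + 9 ⇒ 34p = 18 ⇒ p = 9/17, and the value is (16)·(9/17) − 9 = -9/17.
For Column: with q = P(E), equating Up's and Down's payoffs gives 16q − 9 = −18q + 9 ⇒ q = 9/17.

9/17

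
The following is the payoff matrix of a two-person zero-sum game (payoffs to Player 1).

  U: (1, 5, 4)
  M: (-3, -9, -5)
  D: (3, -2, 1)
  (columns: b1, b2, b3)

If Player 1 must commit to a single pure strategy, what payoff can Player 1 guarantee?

Row minima: U → 1, M → -9, D → -2.
The best of these is 1.

1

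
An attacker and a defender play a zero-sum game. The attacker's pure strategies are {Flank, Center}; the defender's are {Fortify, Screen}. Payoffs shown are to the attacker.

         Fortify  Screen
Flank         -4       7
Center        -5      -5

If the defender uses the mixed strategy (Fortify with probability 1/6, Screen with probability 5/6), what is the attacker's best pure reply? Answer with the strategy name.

Flank

Expected payoff of Flank: (1/6)·(-4) + (5/6)·7 = 31/6.
Expected payoff of Center: (1/6)·(-5) + (5/6)·(-5) = -5.
The largest is 31/6, so the attacker's best response is Flank.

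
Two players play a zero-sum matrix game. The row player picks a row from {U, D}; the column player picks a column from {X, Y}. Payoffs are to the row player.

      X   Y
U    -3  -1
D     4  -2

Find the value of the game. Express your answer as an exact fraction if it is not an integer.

-5/4

Row minima: U → -3, D → -2; maximin = -2.
Column maxima: X → 4, Y → -1; minimax = -1.
-2 ≠ -1, so there is no saddle point; optimal play is mixed.
Let the row player play U with probability p. Expected payoff against X: (-3)p + 4(1−p) = −7p + 4; against Y: (-1)p + (-2)(1−p) = p − 2.
Setting these equal: −7p + 4 = p − 2 ⇒ −8p = -6 ⇒ p = 3/4, and the value is (-7)·(3/4) + 4 = -5/4.
For the column player: with q = P(X), equating U's and D's payoffs gives −2q − 1 = 6q − 2 ⇒ q = 1/8.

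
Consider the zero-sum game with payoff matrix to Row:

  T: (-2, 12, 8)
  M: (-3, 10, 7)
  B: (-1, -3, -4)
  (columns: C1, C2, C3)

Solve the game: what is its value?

-16/13

Row minima: T → -2, M → -3, B → -4; maximin = -2.
Column maxima: C1 → -1, C2 → 12, C3 → 8; minimax = -1.
-2 ≠ -1, so there is no saddle point; optimal play is mixed.
M is strictly dominated by T, so Row never plays it.
C2 is strictly dominated by C3 (it gives Row strictly more in every row), so Column never plays it.
On the remaining 2×2 (T, B vs C1, C3):
Let Row play T with probability p. Expected payoff against C1: (-2)p + (-1)(1−p) = −p − 1; against C3: 8p + (-4)(1−p) = 12p − 4.
Setting these equal: −p − 1 = 12p − 4 ⇒ −13p = -3 ⇒ p = 3/13, and the value is (-1)·(3/13) − 1 = -16/13.
For Column: with q = P(C1), equating T's and B's payoffs gives −10q + 8 = 3q − 4 ⇒ q = 12/13.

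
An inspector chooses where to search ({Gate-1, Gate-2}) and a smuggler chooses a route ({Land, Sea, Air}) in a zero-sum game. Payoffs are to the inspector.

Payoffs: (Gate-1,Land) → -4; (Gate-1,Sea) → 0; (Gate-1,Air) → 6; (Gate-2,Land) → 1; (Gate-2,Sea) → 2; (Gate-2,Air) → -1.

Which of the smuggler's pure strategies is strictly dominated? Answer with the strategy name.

Land holds the inspector's payoff strictly below Sea in every row: -4 < 0, 1 < 2.
So Sea is strictly dominated for the smuggler.

Sea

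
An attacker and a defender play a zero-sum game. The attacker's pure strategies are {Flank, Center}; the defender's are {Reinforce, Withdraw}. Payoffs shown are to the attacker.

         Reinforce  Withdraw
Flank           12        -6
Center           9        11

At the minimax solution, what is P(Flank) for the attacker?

Row minima: Flank → -6, Center → 9; maximin = 9.
Column maxima: Reinforce → 12, Withdraw → 11; minimax = 11.
9 ≠ 11, so there is no saddle point; optimal play is mixed.
Let the attacker play Flank with probability p. Expected payoff against Reinforce: 12p + 9(1−p) = 3p + 9; against Withdraw: (-6)p + 11(1−p) = −17p + 11.
Setting these equal: 3p + 9 = −17p + 11 ⇒ 20p = 2 ⇒ p = 1/10, and the value is (3)·(1/10) + 9 = 93/10.
For the defender: with q = P(Reinforce), equating Flank's and Center's payoffs gives 18q − 6 = −2q + 11 ⇒ q = 17/20.

1/10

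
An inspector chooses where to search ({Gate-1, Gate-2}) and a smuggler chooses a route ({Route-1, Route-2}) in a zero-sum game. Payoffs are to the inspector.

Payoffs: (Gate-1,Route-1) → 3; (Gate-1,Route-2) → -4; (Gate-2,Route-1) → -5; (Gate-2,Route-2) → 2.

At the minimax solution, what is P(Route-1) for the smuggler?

3/7

Row minima: Gate-1 → -4, Gate-2 → -5; maximin = -4.
Column maxima: Route-1 → 3, Route-2 → 2; minimax = 2.
-4 ≠ 2, so there is no saddle point; optimal play is mixed.
Let the inspector play Gate-1 with probability p. Expected payoff against Route-1: 3p + (-5)(1−p) = 8p − 5; against Route-2: (-4)p + 2(1−p) = −6p + 2.
Setting these equal: 8p − 5 = −6p + 2 ⇒ 14p = 7 ⇒ p = 1/2, and the value is (8)·(1/2) − 5 = -1.
For the smuggler: with q = P(Route-1), equating Gate-1's and Gate-2's payoffs gives 7q − 4 = −7q + 2 ⇒ q = 3/7.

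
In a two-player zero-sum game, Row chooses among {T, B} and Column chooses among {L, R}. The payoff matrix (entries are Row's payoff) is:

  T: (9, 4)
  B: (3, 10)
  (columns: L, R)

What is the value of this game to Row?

Row minima: T → 4, B → 3; maximin = 4.
Column maxima: L → 9, R → 10; minimax = 9.
4 ≠ 9, so there is no saddle point; optimal play is mixed.
Let Row play T with probability p. Expected payoff against L: 9p + 3(1−p) = 6p + 3; against R: 4p + 10(1−p) = −6p + 10.
Setting these equal: 6p + 3 = −6p + 10 ⇒ 12p = 7 ⇒ p = 7/12, and the value is (6)·(7/12) + 3 = 13/2.
For Column: with q = P(L), equating T's and B's payoffs gives 5q + 4 = −7q + 10 ⇒ q = 1/2.

13/2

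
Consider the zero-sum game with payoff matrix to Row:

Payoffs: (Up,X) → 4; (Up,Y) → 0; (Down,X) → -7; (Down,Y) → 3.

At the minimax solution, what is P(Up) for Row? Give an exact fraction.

5/7

Row minima: Up → 0, Down → -7; maximin = 0.
Column maxima: X → 4, Y → 3; minimax = 3.
0 ≠ 3, so there is no saddle point; optimal play is mixed.
Let Row play Up with probability p. Expected payoff against X: 4p + (-7)(1−p) = 11p − 7; against Y: 0p + 3(1−p) = −3p + 3.
Setting these equal: 11p − 7 = −3p + 3 ⇒ 14p = 10 ⇒ p = 5/7, and the value is (11)·(5/7) − 7 = 6/7.
For Column: with q = P(X), equating Up's and Down's payoffs gives 4q = −10q + 3 ⇒ q = 3/14.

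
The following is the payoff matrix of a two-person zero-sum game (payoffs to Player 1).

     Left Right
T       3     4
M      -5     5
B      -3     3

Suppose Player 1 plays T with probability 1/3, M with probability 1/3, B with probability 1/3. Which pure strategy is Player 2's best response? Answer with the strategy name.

If Player 2 plays Left, Player 1's expected payoff is (1/3)·3 + (1/3)·(-5) + (1/3)·(-3) = -5/3.
If Player 2 plays Right, Player 1's expected payoff is (1/3)·4 + (1/3)·5 + (1/3)·3 = 4.
Player 2 minimizes Player 1's payoff; the smallest is -5/3, so the best response is Left.

Left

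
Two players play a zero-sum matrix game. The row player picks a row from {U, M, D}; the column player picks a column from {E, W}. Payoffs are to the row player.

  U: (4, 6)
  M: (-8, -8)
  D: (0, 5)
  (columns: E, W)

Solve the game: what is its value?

4

Row minima: U → 4, M → -8, D → 0; maximin = 4.
Column maxima: E → 4, W → 6; minimax = 4.
Since maximin = minimax = 4, there is a saddle point and the value is 4.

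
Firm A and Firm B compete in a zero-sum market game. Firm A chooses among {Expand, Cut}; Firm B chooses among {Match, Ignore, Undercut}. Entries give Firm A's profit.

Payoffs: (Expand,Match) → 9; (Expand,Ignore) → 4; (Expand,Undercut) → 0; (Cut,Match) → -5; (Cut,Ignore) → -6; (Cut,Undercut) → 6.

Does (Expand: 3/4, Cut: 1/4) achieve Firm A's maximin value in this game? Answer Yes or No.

Yes

Against Match this mix gives (3/4)·9 + (1/4)·(-5) = 11/2.
Against Ignore this mix gives (3/4)·4 + (1/4)·(-6) = 3/2.
Against Undercut this mix gives (3/4)·0 + (1/4)·6 = 3/2.
All of Firm B's active replies (Ignore, Undercut) yield 3/2, and no column does worse for Firm A. The mix makes Firm B indifferent and guarantees 3/2, so it is optimal.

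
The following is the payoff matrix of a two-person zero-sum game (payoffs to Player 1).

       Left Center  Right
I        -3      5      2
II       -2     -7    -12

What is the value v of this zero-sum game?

Row minima: I → -3, II → -12; maximin = -3.
Column maxima: Left → -2, Center → 5, Right → 2; minimax = -2.
-3 ≠ -2, so there is no saddle point; optimal play is mixed.
Center is strictly dominated by Right (it gives Player 1 strictly more in every row), so Player 2 never plays it.
On the remaining 2×2 (I, II vs Left, Right):
Let Player 1 play I with probability p. Expected payoff against Left: (-3)p + (-2)(1−p) = −p − 2; against Right: 2p + (-12)(1−p) = 14p − 12.
Setting these equal: −p − 2 = 14p − 12 ⇒ −15p = -10 ⇒ p = 2/3, and the value is (-1)·(2/3) − 2 = -8/3.
For Player 2: with q = P(Left), equating I's and II's payoffs gives −5q + 2 = 10q − 12 ⇒ q = 14/15.

-8/3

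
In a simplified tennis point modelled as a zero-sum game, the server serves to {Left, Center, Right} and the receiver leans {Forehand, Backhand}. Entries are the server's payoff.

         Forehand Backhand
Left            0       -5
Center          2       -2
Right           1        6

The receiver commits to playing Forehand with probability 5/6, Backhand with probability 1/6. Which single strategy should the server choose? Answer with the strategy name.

Expected payoff of Left: (5/6)·0 + (1/6)·(-5) = -5/6.
Expected payoff of Center: (5/6)·2 + (1/6)·(-2) = 4/3.
Expected payoff of Right: (5/6)·1 + (1/6)·6 = 11/6.
The largest is 11/6, so the server's best response is Right.

Right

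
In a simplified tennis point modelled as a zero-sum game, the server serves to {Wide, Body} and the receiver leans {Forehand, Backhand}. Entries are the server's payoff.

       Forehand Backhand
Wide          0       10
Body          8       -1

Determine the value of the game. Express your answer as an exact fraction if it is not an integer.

80/19

Row minima: Wide → 0, Body → -1; maximin = 0.
Column maxima: Forehand → 8, Backhand → 10; minimax = 8.
0 ≠ 8, so there is no saddle point; optimal play is mixed.
Let the server play Wide with probability p. Expected payoff against Forehand: 0p + 8(1−p) = −8p + 8; against Backhand: 10p + (-1)(1−p) = 11p − 1.
Setting these equal: −8p + 8 = 11p − 1 ⇒ −19p = -9 ⇒ p = 9/19, and the value is (-8)·(9/19) + 8 = 80/19.
For the receiver: with q = P(Forehand), equating Wide's and Body's payoffs gives −10q + 10 = 9q − 1 ⇒ q = 11/19.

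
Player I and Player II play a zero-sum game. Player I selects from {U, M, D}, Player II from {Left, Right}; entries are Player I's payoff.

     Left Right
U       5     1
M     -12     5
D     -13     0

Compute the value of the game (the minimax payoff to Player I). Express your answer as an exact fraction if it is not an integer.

37/21

Row minima: U → 1, M → -12, D → -13; maximin = 1.
Column maxima: Left → 5, Right → 5; minimax = 5.
1 ≠ 5, so there is no saddle point; optimal play is mixed.
D is strictly dominated by U, so Player I never plays it.
On the remaining 2×2 (U, M vs Left, Right):
Let Player I play U with probability p. Expected payoff against Left: 5p + (-12)(1−p) = 17p − 12; against Right: 1p + 5(1−p) = −4p + 5.
Setting these equal: 17p − 12 = −4p + 5 ⇒ 21p = 17 ⇒ p = 17/21, and the value is (17)·(17/21) − 12 = 37/21.
For Player II: with q = P(Left), equating U's and M's payoffs gives 4q + 1 = −17q + 5 ⇒ q = 4/21.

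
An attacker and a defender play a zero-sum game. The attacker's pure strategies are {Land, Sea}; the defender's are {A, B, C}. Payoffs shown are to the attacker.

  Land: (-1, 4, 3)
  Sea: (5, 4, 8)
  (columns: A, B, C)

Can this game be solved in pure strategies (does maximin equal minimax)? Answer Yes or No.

Yes

Row minima: Land → -1, Sea → 4; maximin = 4.
Column maxima: A → 5, B → 4, C → 8; minimax = 4.
maximin = minimax = 4, so a saddle point exists.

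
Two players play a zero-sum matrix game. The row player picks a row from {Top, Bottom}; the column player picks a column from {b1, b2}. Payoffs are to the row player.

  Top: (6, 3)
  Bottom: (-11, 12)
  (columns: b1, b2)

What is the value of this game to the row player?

Row minima: Top → 3, Bottom → -11; maximin = 3.
Column maxima: b1 → 6, b2 → 12; minimax = 6.
3 ≠ 6, so there is no saddle point; optimal play is mixed.
Let the row player play Top with probability p. Expected payoff against b1: 6p + (-11)(1−p) = 17p − 11; against b2: 3p + 12(1−p) = −9p + 12.
Setting these equal: 17p − 11 = −9p + 12 ⇒ 26p = 23 ⇒ p = 23/26, and the value is (17)·(23/26) − 11 = 105/26.
For the column player: with q = P(b1), equating Top's and Bottom's payoffs gives 3q + 3 = −23q + 12 ⇒ q = 9/26.

105/26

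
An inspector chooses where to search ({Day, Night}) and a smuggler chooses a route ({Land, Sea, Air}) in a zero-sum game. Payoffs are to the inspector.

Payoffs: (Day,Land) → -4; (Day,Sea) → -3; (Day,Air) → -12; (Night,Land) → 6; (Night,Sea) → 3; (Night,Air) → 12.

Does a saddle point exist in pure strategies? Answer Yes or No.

Row minima: Day → -12, Night → 3; maximin = 3.
Column maxima: Land → 6, Sea → 3, Air → 12; minimax = 3.
maximin = minimax = 3, so a saddle point exists.

Yes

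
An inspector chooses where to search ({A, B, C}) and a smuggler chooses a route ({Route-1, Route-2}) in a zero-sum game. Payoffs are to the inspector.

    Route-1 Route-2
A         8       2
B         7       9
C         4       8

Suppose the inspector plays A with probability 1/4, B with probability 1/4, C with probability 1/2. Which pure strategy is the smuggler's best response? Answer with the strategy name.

Route-1

If the smuggler plays Route-1, the inspector's expected payoff is (1/4)·8 + (1/4)·7 + (1/2)·4 = 23/4.
If the smuggler plays Route-2, the inspector's expected payoff is (1/4)·2 + (1/4)·9 + (1/2)·8 = 27/4.
The smuggler minimizes the inspector's payoff; the smallest is 23/4, so the best response is Route-1.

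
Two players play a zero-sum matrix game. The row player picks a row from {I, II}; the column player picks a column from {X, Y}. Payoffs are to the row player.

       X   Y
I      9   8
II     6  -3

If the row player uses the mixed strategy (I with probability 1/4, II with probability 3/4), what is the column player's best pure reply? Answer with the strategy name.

If the column player plays X, the row player's expected payoff is (1/4)·9 + (3/4)·6 = 27/4.
If the column player plays Y, the row player's expected payoff is (1/4)·8 + (3/4)·(-3) = -1/4.
The column player minimizes the row player's payoff; the smallest is -1/4, so the best response is Y.

Y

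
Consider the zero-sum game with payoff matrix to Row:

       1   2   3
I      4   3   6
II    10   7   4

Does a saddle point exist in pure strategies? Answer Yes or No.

Row minima: I → 3, II → 4; maximin = 4.
Column maxima: 1 → 10, 2 → 7, 3 → 6; minimax = 6.
4 ≠ 6, so no pure-strategy equilibrium exists.

No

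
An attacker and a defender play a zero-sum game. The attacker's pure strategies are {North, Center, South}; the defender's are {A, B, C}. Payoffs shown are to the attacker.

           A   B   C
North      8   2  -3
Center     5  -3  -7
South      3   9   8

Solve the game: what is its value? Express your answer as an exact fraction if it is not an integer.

Row minima: North → -3, Center → -7, South → 3; maximin = 3.
Column maxima: A → 8, B → 9, C → 8; minimax = 8.
3 ≠ 8, so there is no saddle point; optimal play is mixed.
Center is strictly dominated by North, so the attacker never plays it.
B is strictly dominated by C (it gives the attacker strictly more in every row), so the defender never plays it.
On the remaining 2×2 (North, South vs A, C):
Let the attacker play North with probability p. Expected payoff against A: 8p + 3(1−p) = 5p + 3; against C: (-3)p + 8(1−p) = −11p + 8.
Setting these equal: 5p + 3 = −11p + 8 ⇒ 16p = 5 ⇒ p = 5/16, and the value is (5)·(5/16) + 3 = 73/16.
For the defender: with q = P(A), equating North's and South's payoffs gives 11q − 3 = −5q + 8 ⇒ q = 11/16.

73/16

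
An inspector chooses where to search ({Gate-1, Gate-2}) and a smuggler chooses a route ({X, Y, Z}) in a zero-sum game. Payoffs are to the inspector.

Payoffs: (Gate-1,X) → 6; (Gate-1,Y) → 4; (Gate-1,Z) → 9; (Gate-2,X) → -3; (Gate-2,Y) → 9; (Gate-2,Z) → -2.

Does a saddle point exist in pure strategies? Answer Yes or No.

Row minima: Gate-1 → 4, Gate-2 → -3; maximin = 4.
Column maxima: X → 6, Y → 9, Z → 9; minimax = 6.
4 ≠ 6, so no pure-strategy equilibrium exists.

No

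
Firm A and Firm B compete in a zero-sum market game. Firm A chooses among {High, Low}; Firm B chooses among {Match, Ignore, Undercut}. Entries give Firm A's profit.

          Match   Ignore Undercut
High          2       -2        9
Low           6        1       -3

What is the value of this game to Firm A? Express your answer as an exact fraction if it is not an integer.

1/5

Row minima: High → -2, Low → -3; maximin = -2.
Column maxima: Match → 6, Ignore → 1, Undercut → 9; minimax = 1.
-2 ≠ 1, so there is no saddle point; optimal play is mixed.
Match is strictly dominated by Ignore (it gives Firm A strictly more in every row), so Firm B never plays it.
On the remaining 2×2 (High, Low vs Ignore, Undercut):
Let Firm A play High with probability p. Expected payoff against Ignore: (-2)p + 1(1−p) = −3p + 1; against Undercut: 9p + (-3)(1−p) = 12p − 3.
Setting these equal: −3p + 1 = 12p − 3 ⇒ −15p = -4 ⇒ p = 4/15, and the value is (-3)·(4/15) + 1 = 1/5.
For Firm B: with q = P(Ignore), equating High's and Low's payoffs gives −11q + 9 = 4q − 3 ⇒ q = 4/5.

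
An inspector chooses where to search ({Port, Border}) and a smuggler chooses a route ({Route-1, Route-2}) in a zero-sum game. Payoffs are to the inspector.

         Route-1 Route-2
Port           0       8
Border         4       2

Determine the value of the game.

Row minima: Port → 0, Border → 2; maximin = 2.
Column maxima: Route-1 → 4, Route-2 → 8; minimax = 4.
2 ≠ 4, so there is no saddle point; optimal play is mixed.
Let the inspector play Port with probability p. Expected payoff against Route-1: 0p + 4(1−p) = −4p + 4; against Route-2: 8p + 2(1−p) = 6p + 2.
Setting these equal: −4p + 4 = 6p + 2 ⇒ −10p = -2 ⇒ p = 1/5, and the value is (-4)·(1/5) + 4 = 16/5.
For the smuggler: with q = P(Route-1), equating Port's and Border's payoffs gives −8q + 8 = 2q + 2 ⇒ q = 3/5.

16/5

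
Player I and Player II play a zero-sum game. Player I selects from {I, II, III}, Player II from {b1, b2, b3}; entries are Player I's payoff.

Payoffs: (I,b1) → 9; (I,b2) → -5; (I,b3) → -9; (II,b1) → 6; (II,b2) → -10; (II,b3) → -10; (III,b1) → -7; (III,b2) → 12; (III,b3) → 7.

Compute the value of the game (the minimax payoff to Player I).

0

Row minima: I → -9, II → -10, III → -7; maximin = -7.
Column maxima: b1 → 9, b2 → 12, b3 → 7; minimax = 7.
-7 ≠ 7, so there is no saddle point; optimal play is mixed.
II is strictly dominated by I, so Player I never plays it.
With II eliminated, b2 is strictly dominated by b3 (it gives Player I strictly more in every remaining row), so Player II never plays it.
On the remaining 2×2 (I, III vs b1, b3):
Let Player I play I with probability p. Expected payoff against b1: 9p + (-7)(1−p) = 16p − 7; against b3: (-9)p + 7(1−p) = −16p + 7.
Setting these equal: 16p − 7 = −16p + 7 ⇒ 32p = 14 ⇒ p = 7/16, and the value is (16)·(7/16) − 7 = 0.
For Player II: with q = P(b1), equating I's and III's payoffs gives 18q − 9 = −14q + 7 ⇒ q = 1/2.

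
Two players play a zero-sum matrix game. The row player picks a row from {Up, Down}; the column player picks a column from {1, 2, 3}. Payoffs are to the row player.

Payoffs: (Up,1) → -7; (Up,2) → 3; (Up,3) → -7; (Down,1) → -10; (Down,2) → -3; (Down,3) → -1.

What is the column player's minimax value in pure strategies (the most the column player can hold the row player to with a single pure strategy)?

Column maxima: 1 → -7, 2 → 3, 3 → -1.
The smallest of these is -7.

-7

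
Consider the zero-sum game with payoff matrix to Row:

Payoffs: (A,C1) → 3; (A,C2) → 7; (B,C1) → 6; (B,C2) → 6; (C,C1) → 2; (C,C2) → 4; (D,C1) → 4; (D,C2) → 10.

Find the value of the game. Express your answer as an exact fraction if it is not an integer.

Row minima: A → 3, B → 6, C → 2, D → 4; maximin = 6.
Column maxima: C1 → 6, C2 → 10; minimax = 6.
Since maximin = minimax = 6, there is a saddle point and the value is 6.

6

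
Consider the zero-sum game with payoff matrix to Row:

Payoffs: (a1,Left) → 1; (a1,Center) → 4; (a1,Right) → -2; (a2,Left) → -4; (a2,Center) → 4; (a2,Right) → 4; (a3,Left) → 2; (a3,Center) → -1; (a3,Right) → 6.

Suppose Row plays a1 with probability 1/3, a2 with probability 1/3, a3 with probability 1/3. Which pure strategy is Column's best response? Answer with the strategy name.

If Column plays Left, Row's expected payoff is (1/3)·1 + (1/3)·(-4) + (1/3)·2 = -1/3.
If Column plays Center, Row's expected payoff is (1/3)·4 + (1/3)·4 + (1/3)·(-1) = 7/3.
If Column plays Right, Row's expected payoff is (1/3)·(-2) + (1/3)·4 + (1/3)·6 = 8/3.
Column minimizes Row's payoff; the smallest is -1/3, so the best response is Left.

Left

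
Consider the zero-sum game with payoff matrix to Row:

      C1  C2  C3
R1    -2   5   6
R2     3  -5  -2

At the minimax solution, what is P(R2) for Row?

7/15

Row minima: R1 → -2, R2 → -5; maximin = -2.
Column maxima: C1 → 3, C2 → 5, C3 → 6; minimax = 3.
-2 ≠ 3, so there is no saddle point; optimal play is mixed.
C3 is strictly dominated by C2 (it gives Row strictly more in every row), so Column never plays it.
On the remaining 2×2 (R1, R2 vs C1, C2):
Let Row play R1 with probability p. Expected payoff against C1: (-2)p + 3(1−p) = −5p + 3; against C2: 5p + (-5)(1−p) = 10p − 5.
Setting these equal: −5p + 3 = 10p − 5 ⇒ −15p = -8 ⇒ p = 8/15, and the value is (-5)·(8/15) + 3 = 1/3.
For Column: with q = P(C1), equating R1's and R2's payoffs gives −7q + 5 = 8q − 5 ⇒ q = 2/3.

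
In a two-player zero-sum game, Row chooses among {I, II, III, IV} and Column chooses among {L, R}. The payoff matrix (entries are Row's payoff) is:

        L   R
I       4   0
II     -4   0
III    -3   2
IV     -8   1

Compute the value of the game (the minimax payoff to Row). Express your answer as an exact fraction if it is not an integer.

Row minima: I → 0, II → -4, III → -3, IV → -8; maximin = 0.
Column maxima: L → 4, R → 2; minimax = 2.
0 ≠ 2, so there is no saddle point; optimal play is mixed.
II is strictly dominated by III, so Row never plays it.
IV is strictly dominated by III, so Row never plays it.
On the remaining 2×2 (I, III vs L, R):
Let Row play I with probability p. Expected payoff against L: 4p + (-3)(1−p) = 7p − 3; against R: 0p + 2(1−p) = −2p + 2.
Setting these equal: 7p − 3 = −2p + 2 ⇒ 9p = 5 ⇒ p = 5/9, and the value is (7)·(5/9) − 3 = 8/9.
For Column: with q = P(L), equating I's and III's payoffs gives 4q = −5q + 2 ⇒ q = 2/9.

8/9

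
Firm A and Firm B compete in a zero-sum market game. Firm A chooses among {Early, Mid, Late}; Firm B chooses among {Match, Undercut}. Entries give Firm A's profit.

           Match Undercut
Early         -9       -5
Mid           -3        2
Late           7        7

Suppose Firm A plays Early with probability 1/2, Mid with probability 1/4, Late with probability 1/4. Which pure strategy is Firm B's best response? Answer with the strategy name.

If Firm B plays Match, Firm A's expected payoff is (1/2)·(-9) + (1/4)·(-3) + (1/4)·7 = -7/2.
If Firm B plays Undercut, Firm A's expected payoff is (1/2)·(-5) + (1/4)·2 + (1/4)·7 = -1/4.
Firm B minimizes Firm A's payoff; the smallest is -7/2, so the best response is Match.

Match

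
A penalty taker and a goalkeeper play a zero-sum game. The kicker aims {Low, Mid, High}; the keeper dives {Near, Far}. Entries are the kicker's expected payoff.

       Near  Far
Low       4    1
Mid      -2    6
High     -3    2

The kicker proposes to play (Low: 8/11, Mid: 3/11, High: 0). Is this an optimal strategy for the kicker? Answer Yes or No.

Yes

Against Near this mix gives (8/11)·4 + (3/11)·(-2) = 26/11.
Against Far this mix gives (8/11)·1 + (3/11)·6 = 26/11.
All of the keeper's active replies (Near, Far) yield 26/11, and no column does worse for the kicker. The mix makes the keeper indifferent and guarantees 26/11, so it is optimal.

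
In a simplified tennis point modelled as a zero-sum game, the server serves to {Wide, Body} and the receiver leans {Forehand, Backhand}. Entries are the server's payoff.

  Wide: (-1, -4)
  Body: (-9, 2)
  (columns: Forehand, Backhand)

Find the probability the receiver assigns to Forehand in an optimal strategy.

Row minima: Wide → -4, Body → -9; maximin = -4.
Column maxima: Forehand → -1, Backhand → 2; minimax = -1.
-4 ≠ -1, so there is no saddle point; optimal play is mixed.
Let the server play Wide with probability p. Expected payoff against Forehand: (-1)p + (-9)(1−p) = 8p − 9; against Backhand: (-4)p + 2(1−p) = −6p + 2.
Setting these equal: 8p − 9 = −6p + 2 ⇒ 14p = 11 ⇒ p = 11/14, and the value is (8)·(11/14) − 9 = -19/7.
For the receiver: with q = P(Forehand), equating Wide's and Body's payoffs gives 3q − 4 = −11q + 2 ⇒ q = 3/7.

3/7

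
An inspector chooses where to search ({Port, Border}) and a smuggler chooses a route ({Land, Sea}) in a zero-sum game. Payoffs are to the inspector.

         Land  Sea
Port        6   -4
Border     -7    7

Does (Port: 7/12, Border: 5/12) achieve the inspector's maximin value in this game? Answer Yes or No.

Against Land this mix gives (7/12)·6 + (5/12)·(-7) = 7/12.
Against Sea this mix gives (7/12)·(-4) + (5/12)·7 = 7/12.
All of the smuggler's active replies (Land, Sea) yield 7/12, and no column does worse for the inspector. The mix makes the smuggler indifferent and guarantees 7/12, so it is optimal.

Yes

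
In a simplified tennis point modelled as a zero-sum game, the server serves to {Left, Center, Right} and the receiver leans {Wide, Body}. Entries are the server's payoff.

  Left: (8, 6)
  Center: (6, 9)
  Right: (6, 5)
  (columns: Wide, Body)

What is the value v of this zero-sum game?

Row minima: Left → 6, Center → 6, Right → 5; maximin = 6.
Column maxima: Wide → 8, Body → 9; minimax = 8.
6 ≠ 8, so there is no saddle point; optimal play is mixed.
Right is strictly dominated by Left, so the server never plays it.
On the remaining 2×2 (Left, Center vs Wide, Body):
Let the server play Left with probability p. Expected payoff against Wide: 8p + 6(1−p) = 2p + 6; against Body: 6p + 9(1−p) = −3p + 9.
Setting these equal: 2p + 6 = −3p + 9 ⇒ 5p = 3 ⇒ p = 3/5, and the value is (2)·(3/5) + 6 = 36/5.
For the receiver: with q = P(Wide), equating Left's and Center's payoffs gives 2q + 6 = −3q + 9 ⇒ q = 3/5.

36/5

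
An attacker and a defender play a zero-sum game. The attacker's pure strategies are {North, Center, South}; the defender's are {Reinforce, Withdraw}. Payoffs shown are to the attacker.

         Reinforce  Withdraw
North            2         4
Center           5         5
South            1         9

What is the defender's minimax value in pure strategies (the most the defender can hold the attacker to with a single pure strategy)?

5

Column maxima: Reinforce → 5, Withdraw → 9.
The smallest of these is 5.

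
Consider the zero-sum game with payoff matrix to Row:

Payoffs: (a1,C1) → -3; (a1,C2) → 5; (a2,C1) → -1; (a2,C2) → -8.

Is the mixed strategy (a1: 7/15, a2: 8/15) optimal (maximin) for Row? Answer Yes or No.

Against C1 this mix gives (7/15)·(-3) + (8/15)·(-1) = -29/15.
Against C2 this mix gives (7/15)·5 + (8/15)·(-8) = -29/15.
All of Column's active replies (C1, C2) yield -29/15, and no column does worse for Row. The mix makes Column indifferent and guarantees -29/15, so it is optimal.

Yes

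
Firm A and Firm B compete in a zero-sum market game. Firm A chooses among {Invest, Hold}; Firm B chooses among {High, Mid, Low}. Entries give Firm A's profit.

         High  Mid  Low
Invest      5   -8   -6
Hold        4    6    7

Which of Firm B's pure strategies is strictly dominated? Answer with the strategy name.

Mid holds Firm A's payoff strictly below Low in every row: -8 < -6, 6 < 7.
So Low is strictly dominated for Firm B.

Low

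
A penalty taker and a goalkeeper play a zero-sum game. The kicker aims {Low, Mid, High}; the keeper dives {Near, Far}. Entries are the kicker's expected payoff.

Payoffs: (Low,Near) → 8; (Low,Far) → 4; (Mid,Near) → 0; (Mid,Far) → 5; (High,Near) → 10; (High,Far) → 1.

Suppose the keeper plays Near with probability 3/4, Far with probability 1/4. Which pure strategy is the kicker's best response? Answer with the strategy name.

Expected payoff of Low: (3/4)·8 + (1/4)·4 = 7.
Expected payoff of Mid: (3/4)·0 + (1/4)·5 = 5/4.
Expected payoff of High: (3/4)·10 + (1/4)·1 = 31/4.
The largest is 31/4, so the kicker's best response is High.

High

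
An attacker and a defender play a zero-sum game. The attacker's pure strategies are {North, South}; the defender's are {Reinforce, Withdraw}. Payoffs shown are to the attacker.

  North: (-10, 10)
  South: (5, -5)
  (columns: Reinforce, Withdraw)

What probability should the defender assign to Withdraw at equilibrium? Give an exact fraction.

Row minima: North → -10, South → -5; maximin = -5.
Column maxima: Reinforce → 5, Withdraw → 10; minimax = 5.
-5 ≠ 5, so there is no saddle point; optimal play is mixed.
Let the attacker play North with probability p. Expected payoff against Reinforce: (-10)p + 5(1−p) = −15p + 5; against Withdraw: 10p + (-5)(1−p) = 15p − 5.
Setting these equal: −15p + 5 = 15p − 5 ⇒ −30p = -10 ⇒ p = 1/3, and the value is (-15)·(1/3) + 5 = 0.
For the defender: with q = P(Reinforce), equating North's and South's payoffs gives −20q + 10 = 10q − 5 ⇒ q = 1/2.

1/2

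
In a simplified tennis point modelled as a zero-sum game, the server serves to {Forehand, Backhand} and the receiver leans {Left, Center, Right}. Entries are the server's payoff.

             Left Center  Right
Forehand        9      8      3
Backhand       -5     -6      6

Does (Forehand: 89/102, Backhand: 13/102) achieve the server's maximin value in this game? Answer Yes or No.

No

Against Left this mix gives (89/102)·9 + (13/102)·(-5) = 368/51.
Against Center this mix gives (89/102)·8 + (13/102)·(-6) = 317/51.
Against Right this mix gives (89/102)·3 + (13/102)·6 = 115/34.
The receiver will play Right, holding the server to 115/34. Shifting weight toward the row that does better against Right would raise this floor (the equalizing mix achieves 66/17 against both Right and Center), so the proposed strategy is not optimal.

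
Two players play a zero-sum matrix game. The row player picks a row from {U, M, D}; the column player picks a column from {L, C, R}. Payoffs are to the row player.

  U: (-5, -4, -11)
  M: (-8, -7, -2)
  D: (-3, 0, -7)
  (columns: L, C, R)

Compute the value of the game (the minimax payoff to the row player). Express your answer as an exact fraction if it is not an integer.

Row minima: U → -11, M → -8, D → -7; maximin = -7.
Column maxima: L → -3, C → 0, R → -2; minimax = -3.
-7 ≠ -3, so there is no saddle point; optimal play is mixed.
U is strictly dominated by D, so the row player never plays it.
C is strictly dominated by L (it gives the row player strictly more in every row), so the column player never plays it.
On the remaining 2×2 (M, D vs L, R):
Let the row player play M with probability p. Expected payoff against L: (-8)p + (-3)(1−p) = −5p − 3; against R: (-2)p + (-7)(1−p) = 5p − 7.
Setting these equal: −5p − 3 = 5p − 7 ⇒ −10p = -4 ⇒ p = 2/5, and the value is (-5)·(2/5) − 3 = -5.
For the column player: with q = P(L), equating M's and D's payoffs gives −6q − 2 = 4q − 7 ⇒ q = 1/2.

-5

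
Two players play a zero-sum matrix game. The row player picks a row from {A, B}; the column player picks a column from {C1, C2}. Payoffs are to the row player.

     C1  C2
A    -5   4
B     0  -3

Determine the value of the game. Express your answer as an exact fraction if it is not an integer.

-5/4

Row minima: A → -5, B → -3; maximin = -3.
Column maxima: C1 → 0, C2 → 4; minimax = 0.
-3 ≠ 0, so there is no saddle point; optimal play is mixed.
Let the row player play A with probability p. Expected payoff against C1: (-5)p + 0(1−p) = −5p; against C2: 4p + (-3)(1−p) = 7p − 3.
Setting these equal: −5p = 7p − 3 ⇒ −12p = -3 ⇒ p = 1/4, and the value is (-5)·(1/4) = -5/4.
For the column player: with q = P(C1), equating A's and B's payoffs gives −9q + 4 = 3q − 3 ⇒ q = 7/12.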